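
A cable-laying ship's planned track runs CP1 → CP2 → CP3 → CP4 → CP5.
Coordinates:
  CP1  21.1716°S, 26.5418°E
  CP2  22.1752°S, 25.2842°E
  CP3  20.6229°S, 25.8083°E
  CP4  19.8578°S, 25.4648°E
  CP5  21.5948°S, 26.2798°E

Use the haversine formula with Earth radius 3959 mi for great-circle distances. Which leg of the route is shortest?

CP3–CP4

Leg distances:
CP1→CP2: 106.4 mi
CP2→CP3: 112.4 mi
CP3→CP4: 57.4 mi
CP4→CP5: 131.1 mi
The shortest leg is CP3–CP4 at 57.4 mi.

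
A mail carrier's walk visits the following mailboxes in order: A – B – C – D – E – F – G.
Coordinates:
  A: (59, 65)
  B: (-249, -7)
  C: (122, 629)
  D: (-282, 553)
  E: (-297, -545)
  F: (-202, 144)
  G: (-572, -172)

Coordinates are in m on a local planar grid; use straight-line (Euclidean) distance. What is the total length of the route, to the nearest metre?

3744 m

Leg distances:
A→B: 316.3 m  (cumulative 316.3 m)
B→C: 736.3 m  (cumulative 1052.6 m)
C→D: 411.1 m  (cumulative 1463.7 m)
D→E: 1098.1 m  (cumulative 2561.8 m)
E→F: 695.5 m  (cumulative 3257.3 m)
F→G: 486.6 m  (cumulative 3743.9 m)
Total route length ≈ 3744 m.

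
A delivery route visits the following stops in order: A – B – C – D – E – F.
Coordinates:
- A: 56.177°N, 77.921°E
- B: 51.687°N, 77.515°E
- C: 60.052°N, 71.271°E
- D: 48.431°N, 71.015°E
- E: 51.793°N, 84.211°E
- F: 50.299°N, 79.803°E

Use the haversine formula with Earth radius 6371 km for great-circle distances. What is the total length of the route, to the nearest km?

4160 km

Leg distances:
A→B: 500.0 km  (cumulative 500.0 km)
B→C: 1007.4 km  (cumulative 1507.3 km)
C→D: 1292.3 km  (cumulative 2799.6 km)
D→E: 1010.7 km  (cumulative 3810.4 km)
E→F: 350.0 km  (cumulative 4160.4 km)
Total route length ≈ 4160 km.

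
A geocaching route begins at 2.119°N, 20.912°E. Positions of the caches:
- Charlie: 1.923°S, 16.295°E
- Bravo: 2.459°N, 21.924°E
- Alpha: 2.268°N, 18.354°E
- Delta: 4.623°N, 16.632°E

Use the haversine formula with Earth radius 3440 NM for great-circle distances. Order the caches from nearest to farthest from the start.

Distances from the start:
Bravo 2.459°N, 21.924°E: 64.1 NM
Alpha 2.268°N, 18.354°E: 153.7 NM
Delta 4.623°N, 16.632°E: 297.3 NM
Charlie 1.923°S, 16.295°E: 368.4 NM

Bravo, Alpha, Delta, Charlie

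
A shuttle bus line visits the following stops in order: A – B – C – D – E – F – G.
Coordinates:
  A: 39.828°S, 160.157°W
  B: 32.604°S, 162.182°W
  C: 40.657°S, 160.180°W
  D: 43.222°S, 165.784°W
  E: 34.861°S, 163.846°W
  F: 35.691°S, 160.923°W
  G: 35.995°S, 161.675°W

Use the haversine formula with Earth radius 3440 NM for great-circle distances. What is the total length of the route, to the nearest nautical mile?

Leg distances:
A→B: 444.6 NM  (cumulative 444.6 NM)
B→C: 493.0 NM  (cumulative 937.6 NM)
C→D: 293.8 NM  (cumulative 1231.4 NM)
D→E: 510.0 NM  (cumulative 1741.4 NM)
E→F: 151.7 NM  (cumulative 1893.1 NM)
F→G: 40.9 NM  (cumulative 1934.0 NM)
Total route length ≈ 1934 NM.

1934 NM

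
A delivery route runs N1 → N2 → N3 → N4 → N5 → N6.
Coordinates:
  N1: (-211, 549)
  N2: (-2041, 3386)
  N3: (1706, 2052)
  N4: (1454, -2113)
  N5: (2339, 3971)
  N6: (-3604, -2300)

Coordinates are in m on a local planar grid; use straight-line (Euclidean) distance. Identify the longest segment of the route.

Leg distances:
N1→N2: 3376.0 m
N2→N3: 3977.4 m
N3→N4: 4172.6 m
N4→N5: 6148.0 m
N5→N6: 8639.7 m
The longest leg is N5–N6 at 8639.7 m.

N5–N6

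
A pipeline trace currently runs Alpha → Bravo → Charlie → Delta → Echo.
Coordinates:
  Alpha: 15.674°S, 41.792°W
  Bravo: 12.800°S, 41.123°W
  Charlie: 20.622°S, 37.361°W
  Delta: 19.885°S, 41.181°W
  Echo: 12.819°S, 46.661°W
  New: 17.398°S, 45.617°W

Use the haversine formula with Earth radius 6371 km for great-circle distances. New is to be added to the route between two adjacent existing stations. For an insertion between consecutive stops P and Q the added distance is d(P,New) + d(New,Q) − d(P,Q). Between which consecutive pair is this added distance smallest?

Added distance for inserting New between each consecutive pair:
Alpha–Bravo: 825.8 km
Bravo–Charlie: 684.3 km
Charlie–Delta: 1075.0 km
Delta–Echo: 85.3 km
Smallest added distance is 85.3 km, inserting between Delta and Echo.

between Delta and Echo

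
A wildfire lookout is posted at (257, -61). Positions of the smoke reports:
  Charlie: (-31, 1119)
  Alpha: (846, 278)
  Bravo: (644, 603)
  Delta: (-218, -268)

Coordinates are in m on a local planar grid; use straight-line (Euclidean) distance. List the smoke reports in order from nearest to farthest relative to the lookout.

Computing each straight-line distance from (257, -61):
Delta (-218, -268): 518.1 m
Alpha (846, 278): 679.6 m
Bravo (644, 603): 768.5 m
Charlie (-31, 1119): 1214.6 m

Delta, Alpha, Bravo, Charlie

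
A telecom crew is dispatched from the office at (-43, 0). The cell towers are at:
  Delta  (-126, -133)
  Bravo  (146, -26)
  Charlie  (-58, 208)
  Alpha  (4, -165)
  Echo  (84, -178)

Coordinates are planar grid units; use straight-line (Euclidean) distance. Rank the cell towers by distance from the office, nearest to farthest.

Delta, Alpha, Bravo, Charlie, Echo

Distances from the office:
Delta (-126, -133): 156.8
Alpha (4, -165): 171.6
Bravo (146, -26): 190.8
Charlie (-58, 208): 208.5
Echo (84, -178): 218.7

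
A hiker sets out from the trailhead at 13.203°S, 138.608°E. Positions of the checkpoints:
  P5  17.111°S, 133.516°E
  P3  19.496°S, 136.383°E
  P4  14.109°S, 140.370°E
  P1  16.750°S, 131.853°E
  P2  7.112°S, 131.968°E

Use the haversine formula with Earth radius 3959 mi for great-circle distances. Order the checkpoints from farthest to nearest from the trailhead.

P2, P1, P3, P5, P4

Computing each great-circle distance from 13.203°S, 138.608°E:
P2 7.112°S, 131.968°E: 617.2 mi
P1 16.750°S, 131.853°E: 513.1 mi
P3 19.496°S, 136.383°E: 459.1 mi
P5 17.111°S, 133.516°E: 433.8 mi
P4 14.109°S, 140.370°E: 133.8 mi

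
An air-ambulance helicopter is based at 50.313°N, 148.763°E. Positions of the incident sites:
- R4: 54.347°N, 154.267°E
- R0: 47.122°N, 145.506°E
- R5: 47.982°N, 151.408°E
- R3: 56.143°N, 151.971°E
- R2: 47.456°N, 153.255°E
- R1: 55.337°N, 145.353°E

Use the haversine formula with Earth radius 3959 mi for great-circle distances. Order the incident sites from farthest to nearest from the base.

R3, R1, R4, R2, R0, R5

Distances from the base:
R3 56.143°N, 151.971°E: 424.0 mi
R1 55.337°N, 145.353°E: 375.1 mi
R4 54.347°N, 154.267°E: 362.7 mi
R2 47.456°N, 153.255°E: 283.9 mi
R0 47.122°N, 145.506°E: 265.8 mi
R5 47.982°N, 151.408°E: 200.6 mi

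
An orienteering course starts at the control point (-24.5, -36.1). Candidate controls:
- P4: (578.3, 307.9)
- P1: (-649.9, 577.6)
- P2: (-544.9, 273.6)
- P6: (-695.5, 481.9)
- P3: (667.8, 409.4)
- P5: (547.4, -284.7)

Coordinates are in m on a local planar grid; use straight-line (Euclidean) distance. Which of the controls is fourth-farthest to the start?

Distances from the start ((-24.5, -36.1)):
P1: 876.2 m
P6: 847.7 m
P3: 823.3 m
P4: 694.0 m
P5: 623.6 m
P2: 605.6 m
The fourth-farthest is P4 at 694.0 m.

P4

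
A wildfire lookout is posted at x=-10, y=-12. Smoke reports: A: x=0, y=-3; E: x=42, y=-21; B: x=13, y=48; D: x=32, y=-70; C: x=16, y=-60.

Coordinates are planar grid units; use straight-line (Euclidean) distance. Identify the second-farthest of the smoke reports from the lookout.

B

Distances from the lookout (x=-10, y=-12):
D: 71.6
B: 64.3
C: 54.6
E: 52.8
A: 13.5
The second-farthest is B at 64.3.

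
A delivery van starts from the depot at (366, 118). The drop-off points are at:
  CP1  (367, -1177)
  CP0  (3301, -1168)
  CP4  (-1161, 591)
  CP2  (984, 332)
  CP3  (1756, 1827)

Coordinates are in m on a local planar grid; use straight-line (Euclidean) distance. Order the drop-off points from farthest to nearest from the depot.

CP0, CP3, CP4, CP1, CP2

Distances from the depot:
CP0 (3301, -1168): 3204.4 m
CP3 (1756, 1827): 2202.9 m
CP4 (-1161, 591): 1598.6 m
CP1 (367, -1177): 1295.0 m
CP2 (984, 332): 654.0 m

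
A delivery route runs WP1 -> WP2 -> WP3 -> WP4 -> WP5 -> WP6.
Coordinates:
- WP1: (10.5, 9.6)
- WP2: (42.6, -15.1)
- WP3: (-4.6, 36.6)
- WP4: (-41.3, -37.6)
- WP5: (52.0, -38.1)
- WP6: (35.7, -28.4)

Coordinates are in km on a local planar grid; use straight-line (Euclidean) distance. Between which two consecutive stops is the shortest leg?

WP5–WP6

Leg distances:
WP1→WP2: 40.5 km
WP2→WP3: 70.0 km
WP3→WP4: 82.8 km
WP4→WP5: 93.3 km
WP5→WP6: 19.0 km
The shortest leg is WP5–WP6 at 19.0 km.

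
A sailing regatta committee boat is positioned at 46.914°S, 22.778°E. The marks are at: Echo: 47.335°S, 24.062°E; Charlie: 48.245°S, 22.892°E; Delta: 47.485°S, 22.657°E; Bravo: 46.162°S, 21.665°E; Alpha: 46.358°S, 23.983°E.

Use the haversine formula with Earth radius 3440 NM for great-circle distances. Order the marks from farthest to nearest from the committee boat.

Distance from the committee boat at 46.914°S, 22.778°E to each:
Charlie 48.245°S, 22.892°E: 80.0 NM
Bravo 46.162°S, 21.665°E: 64.4 NM
Alpha 46.358°S, 23.983°E: 59.8 NM
Echo 47.335°S, 24.062°E: 58.2 NM
Delta 47.485°S, 22.657°E: 34.6 NM

Charlie, Bravo, Alpha, Echo, Delta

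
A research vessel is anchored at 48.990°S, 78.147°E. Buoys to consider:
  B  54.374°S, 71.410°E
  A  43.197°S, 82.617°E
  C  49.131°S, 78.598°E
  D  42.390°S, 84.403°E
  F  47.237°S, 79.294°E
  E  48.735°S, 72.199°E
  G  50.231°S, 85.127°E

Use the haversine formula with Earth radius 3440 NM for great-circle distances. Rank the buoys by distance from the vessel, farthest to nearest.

Distances from the vessel:
D 42.390°S, 84.403°E: 474.9 NM
B 54.374°S, 71.410°E: 408.7 NM
A 43.197°S, 82.617°E: 394.3 NM
G 50.231°S, 85.127°E: 281.5 NM
E 48.735°S, 72.199°E: 235.4 NM
F 47.237°S, 79.294°E: 114.8 NM
C 49.131°S, 78.598°E: 19.7 NM

D, B, A, G, E, F, C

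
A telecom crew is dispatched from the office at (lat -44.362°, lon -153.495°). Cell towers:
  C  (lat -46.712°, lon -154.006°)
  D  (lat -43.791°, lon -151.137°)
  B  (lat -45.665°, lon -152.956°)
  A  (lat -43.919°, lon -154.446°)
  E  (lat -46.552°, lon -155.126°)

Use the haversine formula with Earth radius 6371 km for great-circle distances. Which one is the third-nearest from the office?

Distance to each, sorted:
A: 90.5 km
B: 151.0 km
D: 198.8 km
C: 264.3 km
E: 274.7 km
The third-nearest is D at 198.8 km.

D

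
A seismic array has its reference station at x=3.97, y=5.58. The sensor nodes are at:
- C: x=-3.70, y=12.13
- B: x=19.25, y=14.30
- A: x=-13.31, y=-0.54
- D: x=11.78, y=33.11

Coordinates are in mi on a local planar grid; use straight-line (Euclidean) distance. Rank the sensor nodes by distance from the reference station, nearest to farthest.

C, B, A, D

Distances from the reference station:
C x=-3.70, y=12.13: 10.1 mi
B x=19.25, y=14.30: 17.6 mi
A x=-13.31, y=-0.54: 18.3 mi
D x=11.78, y=33.11: 28.6 mi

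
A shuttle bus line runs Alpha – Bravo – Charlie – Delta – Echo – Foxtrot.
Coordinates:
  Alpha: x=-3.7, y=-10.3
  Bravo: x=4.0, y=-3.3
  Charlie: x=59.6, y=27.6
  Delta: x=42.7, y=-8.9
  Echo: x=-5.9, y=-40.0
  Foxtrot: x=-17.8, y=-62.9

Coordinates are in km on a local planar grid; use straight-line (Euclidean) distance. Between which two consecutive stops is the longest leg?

Leg distances:
Alpha→Bravo: 10.4 km
Bravo→Charlie: 63.6 km
Charlie→Delta: 40.2 km
Delta→Echo: 57.7 km
Echo→Foxtrot: 25.8 km
The longest leg is Bravo–Charlie at 63.6 km.

Bravo–Charlie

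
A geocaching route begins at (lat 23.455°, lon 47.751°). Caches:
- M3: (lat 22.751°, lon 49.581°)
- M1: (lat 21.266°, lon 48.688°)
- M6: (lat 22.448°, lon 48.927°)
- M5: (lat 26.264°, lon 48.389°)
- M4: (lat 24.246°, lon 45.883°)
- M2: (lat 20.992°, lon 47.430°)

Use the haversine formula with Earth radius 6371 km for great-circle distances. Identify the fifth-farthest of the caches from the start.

M3

Distances from the start ((lat 23.455°, lon 47.751°)):
M5: 318.9 km
M2: 275.9 km
M1: 261.8 km
M4: 209.3 km
M3: 202.9 km
M6: 164.4 km
The fifth-farthest is M3 at 202.9 km.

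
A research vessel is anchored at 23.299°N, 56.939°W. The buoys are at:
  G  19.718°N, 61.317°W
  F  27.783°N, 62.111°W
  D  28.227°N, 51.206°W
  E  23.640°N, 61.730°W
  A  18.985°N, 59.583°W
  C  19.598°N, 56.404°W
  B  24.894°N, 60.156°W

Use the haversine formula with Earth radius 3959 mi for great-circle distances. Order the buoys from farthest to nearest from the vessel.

Distances from the vessel:
D 28.227°N, 51.206°W: 493.0 mi
F 27.783°N, 62.111°W: 447.1 mi
G 19.718°N, 61.317°W: 374.7 mi
A 18.985°N, 59.583°W: 343.3 mi
E 23.640°N, 61.730°W: 304.6 mi
C 19.598°N, 56.404°W: 258.0 mi
B 24.894°N, 60.156°W: 230.9 mi

D, F, G, A, E, C, B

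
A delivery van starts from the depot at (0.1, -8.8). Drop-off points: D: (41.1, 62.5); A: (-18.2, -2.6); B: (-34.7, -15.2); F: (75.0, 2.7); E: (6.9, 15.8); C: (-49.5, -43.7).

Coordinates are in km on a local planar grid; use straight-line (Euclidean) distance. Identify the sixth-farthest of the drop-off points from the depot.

Distance to each, sorted:
D: 82.2 km
F: 75.8 km
C: 60.6 km
B: 35.4 km
E: 25.5 km
A: 19.3 km
The sixth-farthest is A at 19.3 km.

A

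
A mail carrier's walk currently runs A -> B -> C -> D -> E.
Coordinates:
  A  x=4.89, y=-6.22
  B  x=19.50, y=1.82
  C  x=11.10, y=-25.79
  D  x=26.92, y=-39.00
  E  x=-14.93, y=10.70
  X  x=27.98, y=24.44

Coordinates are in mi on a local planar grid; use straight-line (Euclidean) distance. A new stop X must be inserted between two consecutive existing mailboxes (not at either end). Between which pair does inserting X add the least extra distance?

between D and E

Added distance for inserting X between each consecutive pair:
A–B: 45.9 mi
B–C: 48.3 mi
C–D: 95.8 mi
D–E: 43.5 mi
Smallest added distance is 43.5 mi, inserting between D and E.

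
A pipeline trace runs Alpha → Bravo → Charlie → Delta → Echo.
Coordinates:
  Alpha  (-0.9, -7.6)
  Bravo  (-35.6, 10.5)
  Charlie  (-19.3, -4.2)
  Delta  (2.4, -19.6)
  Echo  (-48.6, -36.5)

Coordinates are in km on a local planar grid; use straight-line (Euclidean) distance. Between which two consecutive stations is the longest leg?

Leg distances:
Alpha→Bravo: 39.1 km
Bravo→Charlie: 21.9 km
Charlie→Delta: 26.6 km
Delta→Echo: 53.7 km
The longest leg is Delta–Echo at 53.7 km.

Delta–Echo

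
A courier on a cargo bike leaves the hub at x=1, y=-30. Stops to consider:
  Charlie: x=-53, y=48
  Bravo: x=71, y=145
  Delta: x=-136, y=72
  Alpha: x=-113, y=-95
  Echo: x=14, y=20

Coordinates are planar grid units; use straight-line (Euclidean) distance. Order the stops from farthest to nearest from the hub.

Bravo, Delta, Alpha, Charlie, Echo

Distance from the hub at x=1, y=-30 to each:
Bravo x=71, y=145: 188.5
Delta x=-136, y=72: 170.8
Alpha x=-113, y=-95: 131.2
Charlie x=-53, y=48: 94.9
Echo x=14, y=20: 51.7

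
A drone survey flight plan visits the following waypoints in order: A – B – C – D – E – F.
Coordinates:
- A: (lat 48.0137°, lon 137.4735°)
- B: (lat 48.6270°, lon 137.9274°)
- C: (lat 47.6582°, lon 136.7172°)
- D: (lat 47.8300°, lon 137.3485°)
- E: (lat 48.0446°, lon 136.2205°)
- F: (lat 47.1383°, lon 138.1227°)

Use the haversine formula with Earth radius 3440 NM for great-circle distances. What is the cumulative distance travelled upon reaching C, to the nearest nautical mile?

Leg distances:
A→B: 41.0 NM  (cumulative 41.0 NM)
B→C: 75.7 NM  (cumulative 116.8 NM)
Cumulative distance at C ≈ 117 NM.

117 NM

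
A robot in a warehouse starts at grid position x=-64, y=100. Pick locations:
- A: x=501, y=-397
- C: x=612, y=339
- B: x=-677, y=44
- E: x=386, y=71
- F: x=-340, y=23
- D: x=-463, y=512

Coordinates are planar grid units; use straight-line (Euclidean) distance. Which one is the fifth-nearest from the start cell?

Distances from the start cell (x=-64, y=100):
F: 286.5
E: 450.9
D: 573.5
B: 615.6
C: 717.0
A: 752.5
The fifth-nearest is C at 717.0.

C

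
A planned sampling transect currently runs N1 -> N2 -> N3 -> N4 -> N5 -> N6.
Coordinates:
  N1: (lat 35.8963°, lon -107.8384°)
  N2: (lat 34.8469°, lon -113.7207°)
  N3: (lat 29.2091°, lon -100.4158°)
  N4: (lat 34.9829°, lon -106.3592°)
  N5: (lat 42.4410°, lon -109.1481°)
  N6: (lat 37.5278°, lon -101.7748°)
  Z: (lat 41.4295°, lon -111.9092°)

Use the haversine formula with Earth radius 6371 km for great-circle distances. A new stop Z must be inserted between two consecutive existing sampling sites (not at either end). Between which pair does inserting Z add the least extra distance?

between N4 and N5

Added distance for inserting Z between each consecutive pair:
N1–N2: 912.3 km
N2–N3: 1057.8 km
N3–N4: 1723.0 km
N4–N5: 255.8 km
N5–N6: 393.8 km
Smallest added distance is 255.8 km, inserting between N4 and N5.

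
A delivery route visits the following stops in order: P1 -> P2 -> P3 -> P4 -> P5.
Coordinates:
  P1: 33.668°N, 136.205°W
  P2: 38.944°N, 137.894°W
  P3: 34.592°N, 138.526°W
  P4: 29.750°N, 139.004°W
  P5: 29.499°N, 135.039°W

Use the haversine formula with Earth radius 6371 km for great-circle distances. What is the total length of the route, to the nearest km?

2018 km

Leg distances:
P1→P2: 605.8 km  (cumulative 605.8 km)
P2→P3: 487.2 km  (cumulative 1093.0 km)
P3→P4: 540.3 km  (cumulative 1633.3 km)
P4→P5: 384.3 km  (cumulative 2017.5 km)
Total route length ≈ 2018 km.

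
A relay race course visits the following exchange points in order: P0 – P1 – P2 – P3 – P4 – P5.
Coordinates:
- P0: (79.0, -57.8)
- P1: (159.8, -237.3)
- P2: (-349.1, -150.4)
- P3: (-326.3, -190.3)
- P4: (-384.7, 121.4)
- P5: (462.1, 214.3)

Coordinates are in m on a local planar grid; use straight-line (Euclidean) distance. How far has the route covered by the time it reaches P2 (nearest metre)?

713 m

Leg distances:
P0→P1: 196.8 m  (cumulative 196.8 m)
P1→P2: 516.3 m  (cumulative 713.1 m)
Cumulative distance at P2 ≈ 713 m.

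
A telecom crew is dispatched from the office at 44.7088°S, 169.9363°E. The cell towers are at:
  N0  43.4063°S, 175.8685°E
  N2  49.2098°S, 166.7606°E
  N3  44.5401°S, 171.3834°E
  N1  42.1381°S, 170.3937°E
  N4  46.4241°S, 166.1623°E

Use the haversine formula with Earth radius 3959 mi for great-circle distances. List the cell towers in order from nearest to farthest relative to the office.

N3, N1, N4, N0, N2

Distance from the office at 44.7088°S, 169.9363°E to each:
N3 44.5401°S, 171.3834°E: 72.1 mi
N1 42.1381°S, 170.3937°E: 179.1 mi
N4 46.4241°S, 166.1623°E: 217.6 mi
N0 43.4063°S, 175.8685°E: 307.9 mi
N2 49.2098°S, 166.7606°E: 345.1 mi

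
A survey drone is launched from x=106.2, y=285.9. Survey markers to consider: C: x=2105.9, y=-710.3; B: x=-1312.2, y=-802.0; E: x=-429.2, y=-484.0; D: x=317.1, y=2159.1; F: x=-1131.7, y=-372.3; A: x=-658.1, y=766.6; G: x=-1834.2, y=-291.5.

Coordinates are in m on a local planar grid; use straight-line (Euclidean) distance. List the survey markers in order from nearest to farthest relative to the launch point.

A, E, F, B, D, G, C

Computing each straight-line distance from x=106.2, y=285.9:
A x=-658.1, y=766.6: 902.9 m
E x=-429.2, y=-484.0: 937.8 m
F x=-1131.7, y=-372.3: 1402.0 m
B x=-1312.2, y=-802.0: 1787.6 m
D x=317.1, y=2159.1: 1885.0 m
G x=-1834.2, y=-291.5: 2024.5 m
C x=2105.9, y=-710.3: 2234.1 m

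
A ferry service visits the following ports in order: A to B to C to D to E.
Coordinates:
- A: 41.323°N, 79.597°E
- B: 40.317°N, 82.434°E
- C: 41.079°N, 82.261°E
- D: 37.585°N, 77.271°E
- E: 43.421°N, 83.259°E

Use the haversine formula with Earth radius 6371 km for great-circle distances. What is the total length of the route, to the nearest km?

1751 km

Leg distances:
A→B: 263.6 km  (cumulative 263.6 km)
B→C: 86.0 km  (cumulative 349.6 km)
C→D: 578.7 km  (cumulative 928.3 km)
D→E: 822.6 km  (cumulative 1750.9 km)
Total route length ≈ 1751 km.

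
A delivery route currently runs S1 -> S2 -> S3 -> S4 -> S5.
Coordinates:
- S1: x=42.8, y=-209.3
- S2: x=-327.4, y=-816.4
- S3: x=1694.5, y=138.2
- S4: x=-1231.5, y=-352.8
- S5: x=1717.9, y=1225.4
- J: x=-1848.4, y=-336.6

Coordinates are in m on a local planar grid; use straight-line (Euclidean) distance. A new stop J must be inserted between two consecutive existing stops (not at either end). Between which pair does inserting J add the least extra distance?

Added distance for inserting J between each consecutive pair:
S1–S2: 2779.3 m
S2–S3: 2933.5 m
S3–S4: 1224.8 m
S4–S5: 1165.4 m
Smallest added distance is 1165.4 m, inserting between S4 and S5.

between S4 and S5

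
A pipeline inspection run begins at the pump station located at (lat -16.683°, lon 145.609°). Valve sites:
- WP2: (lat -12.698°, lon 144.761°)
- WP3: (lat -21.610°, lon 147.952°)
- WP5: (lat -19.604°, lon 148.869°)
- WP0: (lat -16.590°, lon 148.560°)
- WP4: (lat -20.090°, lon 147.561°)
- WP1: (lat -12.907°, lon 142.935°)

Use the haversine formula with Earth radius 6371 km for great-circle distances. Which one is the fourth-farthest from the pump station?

Distances from the pump station ((lat -16.683°, lon 145.609°)):
WP3: 600.6 km
WP1: 508.8 km
WP5: 473.4 km
WP2: 452.4 km
WP4: 431.2 km
WP0: 314.6 km
The fourth-farthest is WP2 at 452.4 km.

WP2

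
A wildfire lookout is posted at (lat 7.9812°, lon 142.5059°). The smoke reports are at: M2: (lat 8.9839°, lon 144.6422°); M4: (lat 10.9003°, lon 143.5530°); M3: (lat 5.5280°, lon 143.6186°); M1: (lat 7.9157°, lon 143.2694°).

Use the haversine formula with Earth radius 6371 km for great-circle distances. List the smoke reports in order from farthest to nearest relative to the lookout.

Distance from the lookout at (lat 7.9812°, lon 142.5059°) to each:
M4 (lat 10.9003°, lon 143.5530°): 344.3 km
M3 (lat 5.5280°, lon 143.6186°): 299.2 km
M2 (lat 8.9839°, lon 144.6422°): 260.1 km
M1 (lat 7.9157°, lon 143.2694°): 84.4 km

M4, M3, M2, M1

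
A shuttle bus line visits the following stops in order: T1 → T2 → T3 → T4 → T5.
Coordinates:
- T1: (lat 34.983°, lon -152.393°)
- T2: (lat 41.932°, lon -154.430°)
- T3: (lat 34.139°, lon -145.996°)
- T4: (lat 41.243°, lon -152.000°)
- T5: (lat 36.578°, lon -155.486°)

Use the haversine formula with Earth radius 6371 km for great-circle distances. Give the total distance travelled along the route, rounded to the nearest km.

Leg distances:
T1→T2: 792.7 km  (cumulative 792.7 km)
T2→T3: 1137.4 km  (cumulative 1930.1 km)
T3→T4: 949.7 km  (cumulative 2879.9 km)
T4→T5: 599.9 km  (cumulative 3479.8 km)
Total route length ≈ 3480 km.

3480 km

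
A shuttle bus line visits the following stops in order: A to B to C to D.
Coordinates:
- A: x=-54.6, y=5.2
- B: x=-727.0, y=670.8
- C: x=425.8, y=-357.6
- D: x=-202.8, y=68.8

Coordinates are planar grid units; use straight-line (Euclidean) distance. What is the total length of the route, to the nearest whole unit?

3251

Leg distances:
A→B: 946.1  (cumulative 946.1)
B→C: 1544.8  (cumulative 2491.0)
C→D: 759.6  (cumulative 3250.5)
Total route length ≈ 3251.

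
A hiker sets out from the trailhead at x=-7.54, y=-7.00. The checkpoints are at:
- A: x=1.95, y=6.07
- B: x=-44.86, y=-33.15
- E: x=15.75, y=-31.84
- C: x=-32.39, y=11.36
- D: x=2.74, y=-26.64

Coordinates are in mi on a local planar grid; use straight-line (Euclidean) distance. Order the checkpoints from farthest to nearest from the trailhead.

B, E, C, D, A

Computing each straight-line distance from x=-7.54, y=-7.00:
B x=-44.86, y=-33.15: 45.6 mi
E x=15.75, y=-31.84: 34.1 mi
C x=-32.39, y=11.36: 30.9 mi
D x=2.74, y=-26.64: 22.2 mi
A x=1.95, y=6.07: 16.2 mi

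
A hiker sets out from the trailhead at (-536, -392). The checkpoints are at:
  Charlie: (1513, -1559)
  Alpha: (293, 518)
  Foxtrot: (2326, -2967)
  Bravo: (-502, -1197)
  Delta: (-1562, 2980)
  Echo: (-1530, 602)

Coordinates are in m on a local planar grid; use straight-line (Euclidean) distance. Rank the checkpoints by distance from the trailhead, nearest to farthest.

Distance from the trailhead at (-536, -392) to each:
Bravo (-502, -1197): 805.7 m
Alpha (293, 518): 1231.0 m
Echo (-1530, 602): 1405.7 m
Charlie (1513, -1559): 2358.0 m
Delta (-1562, 2980): 3524.6 m
Foxtrot (2326, -2967): 3849.9 m

Bravo, Alpha, Echo, Charlie, Delta, Foxtrot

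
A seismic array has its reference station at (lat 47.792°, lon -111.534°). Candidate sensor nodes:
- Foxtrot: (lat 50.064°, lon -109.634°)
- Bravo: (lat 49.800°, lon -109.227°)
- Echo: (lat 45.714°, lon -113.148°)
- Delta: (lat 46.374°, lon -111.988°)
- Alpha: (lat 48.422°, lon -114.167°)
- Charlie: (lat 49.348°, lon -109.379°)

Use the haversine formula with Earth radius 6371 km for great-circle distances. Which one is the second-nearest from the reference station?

Alpha

Distance to each, sorted:
Delta: 161.4 km
Alpha: 207.7 km
Charlie: 234.7 km
Echo: 261.7 km
Bravo: 280.0 km
Foxtrot: 288.2 km
The second-nearest is Alpha at 207.7 km.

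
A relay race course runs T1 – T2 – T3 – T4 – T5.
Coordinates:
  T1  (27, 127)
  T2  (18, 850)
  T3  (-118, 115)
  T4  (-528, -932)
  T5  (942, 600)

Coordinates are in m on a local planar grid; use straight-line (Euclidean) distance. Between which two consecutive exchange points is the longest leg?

T4–T5

Leg distances:
T1→T2: 723.1 m
T2→T3: 747.5 m
T3→T4: 1124.4 m
T4→T5: 2123.2 m
The longest leg is T4–T5 at 2123.2 m.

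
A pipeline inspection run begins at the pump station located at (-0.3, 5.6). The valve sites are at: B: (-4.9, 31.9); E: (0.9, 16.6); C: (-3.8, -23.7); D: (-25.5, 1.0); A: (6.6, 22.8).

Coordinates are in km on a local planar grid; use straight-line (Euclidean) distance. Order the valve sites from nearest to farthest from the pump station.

E, A, D, B, C

Distance from the pump station at (-0.3, 5.6) to each:
E (0.9, 16.6): 11.1 km
A (6.6, 22.8): 18.5 km
D (-25.5, 1.0): 25.6 km
B (-4.9, 31.9): 26.7 km
C (-3.8, -23.7): 29.5 km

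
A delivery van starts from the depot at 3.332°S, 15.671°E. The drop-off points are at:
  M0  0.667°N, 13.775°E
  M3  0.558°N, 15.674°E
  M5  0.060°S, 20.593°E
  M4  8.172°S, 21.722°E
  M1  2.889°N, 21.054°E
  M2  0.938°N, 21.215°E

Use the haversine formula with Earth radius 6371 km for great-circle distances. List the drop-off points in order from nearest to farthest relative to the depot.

Distances from the depot:
M3 0.558°N, 15.674°E: 432.5 km
M0 0.667°N, 13.775°E: 492.1 km
M5 0.060°S, 20.593°E: 656.9 km
M2 0.938°N, 21.215°E: 777.9 km
M4 8.172°S, 21.722°E: 858.8 km
M1 2.889°N, 21.054°E: 914.6 km

M3, M0, M5, M2, M4, M1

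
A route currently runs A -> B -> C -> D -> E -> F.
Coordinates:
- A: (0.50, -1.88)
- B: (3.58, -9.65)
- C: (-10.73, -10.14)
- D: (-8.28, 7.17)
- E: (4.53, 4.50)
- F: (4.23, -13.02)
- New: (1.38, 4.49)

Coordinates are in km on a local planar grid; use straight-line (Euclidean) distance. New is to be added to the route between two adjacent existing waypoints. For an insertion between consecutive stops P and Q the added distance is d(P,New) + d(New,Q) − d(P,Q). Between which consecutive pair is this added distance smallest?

between D and E

Added distance for inserting New between each consecutive pair:
A–B: 12.4 km
B–C: 19.0 km
C–D: 11.5 km
D–E: 0.1 km
E–F: 3.4 km
Smallest added distance is 0.1 km, inserting between D and E.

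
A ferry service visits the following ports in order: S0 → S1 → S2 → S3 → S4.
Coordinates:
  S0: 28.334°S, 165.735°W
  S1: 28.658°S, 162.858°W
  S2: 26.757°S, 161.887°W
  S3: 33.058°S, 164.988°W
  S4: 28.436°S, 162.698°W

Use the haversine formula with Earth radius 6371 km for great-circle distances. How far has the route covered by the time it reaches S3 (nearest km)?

1277 km

Leg distances:
S0→S1: 283.4 km  (cumulative 283.4 km)
S1→S2: 232.0 km  (cumulative 515.4 km)
S2→S3: 761.6 km  (cumulative 1277.0 km)
Cumulative distance at S3 ≈ 1277 km.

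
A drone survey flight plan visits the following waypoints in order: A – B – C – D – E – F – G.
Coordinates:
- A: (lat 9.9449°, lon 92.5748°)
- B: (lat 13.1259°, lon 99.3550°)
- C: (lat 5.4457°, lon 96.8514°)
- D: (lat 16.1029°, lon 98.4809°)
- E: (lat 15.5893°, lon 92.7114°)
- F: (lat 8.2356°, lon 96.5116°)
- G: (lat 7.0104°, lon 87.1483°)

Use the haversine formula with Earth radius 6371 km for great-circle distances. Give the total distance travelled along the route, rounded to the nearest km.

Leg distances:
A→B: 818.9 km  (cumulative 818.9 km)
B→C: 897.0 km  (cumulative 1715.9 km)
C→D: 1198.3 km  (cumulative 2914.2 km)
D→E: 619.8 km  (cumulative 3534.0 km)
E→F: 916.1 km  (cumulative 4450.1 km)
F→G: 1040.9 km  (cumulative 5491.0 km)
Total route length ≈ 5491 km.

5491 km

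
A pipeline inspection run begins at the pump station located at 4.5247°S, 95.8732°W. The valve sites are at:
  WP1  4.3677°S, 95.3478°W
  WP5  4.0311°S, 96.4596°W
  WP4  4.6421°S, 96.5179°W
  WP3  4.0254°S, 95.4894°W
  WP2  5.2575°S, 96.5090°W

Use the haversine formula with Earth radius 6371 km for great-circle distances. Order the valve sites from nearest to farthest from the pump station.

Distances from the pump station:
WP1 4.3677°S, 95.3478°W: 60.8 km
WP3 4.0254°S, 95.4894°W: 70.0 km
WP4 4.6421°S, 96.5179°W: 72.6 km
WP5 4.0311°S, 96.4596°W: 85.1 km
WP2 5.2575°S, 96.5090°W: 107.7 km

WP1, WP3, WP4, WP5, WP2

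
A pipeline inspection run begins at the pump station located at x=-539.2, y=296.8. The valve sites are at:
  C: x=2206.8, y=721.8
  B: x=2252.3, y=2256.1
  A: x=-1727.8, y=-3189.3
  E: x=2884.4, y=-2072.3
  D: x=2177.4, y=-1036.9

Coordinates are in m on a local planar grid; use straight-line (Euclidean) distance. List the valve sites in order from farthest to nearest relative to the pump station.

E, A, B, D, C

Distances from the pump station:
E x=2884.4, y=-2072.3: 4163.4 m
A x=-1727.8, y=-3189.3: 3683.2 m
B x=2252.3, y=2256.1: 3410.5 m
D x=2177.4, y=-1036.9: 3026.3 m
C x=2206.8, y=721.8: 2778.7 m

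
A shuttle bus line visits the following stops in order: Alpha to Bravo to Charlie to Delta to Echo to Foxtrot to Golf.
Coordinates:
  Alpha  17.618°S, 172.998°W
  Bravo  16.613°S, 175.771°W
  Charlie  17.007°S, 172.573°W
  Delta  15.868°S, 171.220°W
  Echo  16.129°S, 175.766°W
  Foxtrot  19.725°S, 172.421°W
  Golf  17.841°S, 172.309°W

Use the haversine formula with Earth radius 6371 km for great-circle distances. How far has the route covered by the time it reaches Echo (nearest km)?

Leg distances:
Alpha→Bravo: 315.2 km  (cumulative 315.2 km)
Bravo→Charlie: 343.2 km  (cumulative 658.4 km)
Charlie→Delta: 192.0 km  (cumulative 850.4 km)
Delta→Echo: 486.8 km  (cumulative 1337.1 km)
Cumulative distance at Echo ≈ 1337 km.

1337 km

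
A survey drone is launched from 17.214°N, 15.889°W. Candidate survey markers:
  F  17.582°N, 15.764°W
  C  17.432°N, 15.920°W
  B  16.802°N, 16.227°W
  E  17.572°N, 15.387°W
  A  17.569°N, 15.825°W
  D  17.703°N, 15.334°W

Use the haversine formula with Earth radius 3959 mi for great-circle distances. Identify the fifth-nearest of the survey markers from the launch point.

Distance to each, sorted:
C: 15.2 mi
A: 24.9 mi
F: 26.7 mi
B: 36.2 mi
E: 41.3 mi
D: 49.8 mi
The fifth-nearest is E at 41.3 mi.

E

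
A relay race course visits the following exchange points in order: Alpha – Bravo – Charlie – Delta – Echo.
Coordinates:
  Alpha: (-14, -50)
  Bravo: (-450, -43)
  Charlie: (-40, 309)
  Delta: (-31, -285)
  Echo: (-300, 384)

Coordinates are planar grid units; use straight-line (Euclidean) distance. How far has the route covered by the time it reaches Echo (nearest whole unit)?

Leg distances:
Alpha→Bravo: 436.1  (cumulative 436.1)
Bravo→Charlie: 540.4  (cumulative 976.4)
Charlie→Delta: 594.1  (cumulative 1570.5)
Delta→Echo: 721.1  (cumulative 2291.6)
Cumulative distance at Echo ≈ 2292.

2292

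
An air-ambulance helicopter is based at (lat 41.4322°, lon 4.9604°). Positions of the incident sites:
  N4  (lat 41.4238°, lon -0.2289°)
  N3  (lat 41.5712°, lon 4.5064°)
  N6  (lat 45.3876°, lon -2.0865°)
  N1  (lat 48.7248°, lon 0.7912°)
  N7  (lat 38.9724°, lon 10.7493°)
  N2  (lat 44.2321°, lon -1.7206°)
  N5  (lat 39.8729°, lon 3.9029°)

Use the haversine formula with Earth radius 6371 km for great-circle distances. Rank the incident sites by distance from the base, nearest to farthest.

Distances from the base:
N3 (lat 41.5712°, lon 4.5064°): 40.8 km
N5 (lat 39.8729°, lon 3.9029°): 195.0 km
N4 (lat 41.4238°, lon -0.2289°): 432.6 km
N7 (lat 38.9724°, lon 10.7493°): 562.4 km
N2 (lat 44.2321°, lon -1.7206°): 627.2 km
N6 (lat 45.3876°, lon -2.0865°): 718.9 km
N1 (lat 48.7248°, lon 0.7912°): 874.1 km

N3, N5, N4, N7, N2, N6, N1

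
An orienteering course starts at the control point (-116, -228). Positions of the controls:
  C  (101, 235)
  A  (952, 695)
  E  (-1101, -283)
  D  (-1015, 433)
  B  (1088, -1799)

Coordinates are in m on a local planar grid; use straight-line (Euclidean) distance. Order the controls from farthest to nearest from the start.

B, A, D, E, C

Distances from the start:
B (1088, -1799): 1979.3 m
A (952, 695): 1411.6 m
D (-1015, 433): 1115.9 m
E (-1101, -283): 986.5 m
C (101, 235): 511.3 m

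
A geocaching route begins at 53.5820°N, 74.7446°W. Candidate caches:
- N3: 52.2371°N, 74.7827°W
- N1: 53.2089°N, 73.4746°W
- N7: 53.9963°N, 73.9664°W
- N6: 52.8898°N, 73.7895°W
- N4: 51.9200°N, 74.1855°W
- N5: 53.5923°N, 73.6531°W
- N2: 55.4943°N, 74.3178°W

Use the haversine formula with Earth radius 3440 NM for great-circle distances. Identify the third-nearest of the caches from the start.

Distance to each, sorted:
N7: 37.2 NM
N5: 38.9 NM
N1: 50.7 NM
N6: 53.9 NM
N3: 80.8 NM
N4: 101.8 NM
N2: 115.8 NM
The third-nearest is N1 at 50.7 NM.

N1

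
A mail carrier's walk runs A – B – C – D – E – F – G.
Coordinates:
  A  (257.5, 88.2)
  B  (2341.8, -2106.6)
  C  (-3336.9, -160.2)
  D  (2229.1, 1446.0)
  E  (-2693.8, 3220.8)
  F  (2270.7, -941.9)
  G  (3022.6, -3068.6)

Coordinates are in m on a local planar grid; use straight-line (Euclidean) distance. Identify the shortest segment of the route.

Leg distances:
A→B: 3026.8 m
B→C: 6003.0 m
C→D: 5793.1 m
D→E: 5233.1 m
E→F: 6478.8 m
F→G: 2255.7 m
The shortest leg is F–G at 2255.7 m.

F–G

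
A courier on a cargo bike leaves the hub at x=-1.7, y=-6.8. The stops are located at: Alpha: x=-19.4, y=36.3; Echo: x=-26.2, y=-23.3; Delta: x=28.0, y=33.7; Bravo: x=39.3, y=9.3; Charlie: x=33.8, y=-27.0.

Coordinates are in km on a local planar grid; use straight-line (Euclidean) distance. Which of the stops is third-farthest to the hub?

Bravo

Distances from the hub (x=-1.7, y=-6.8):
Delta: 50.2 km
Alpha: 46.6 km
Bravo: 44.0 km
Charlie: 40.8 km
Echo: 29.5 km
The third-farthest is Bravo at 44.0 km.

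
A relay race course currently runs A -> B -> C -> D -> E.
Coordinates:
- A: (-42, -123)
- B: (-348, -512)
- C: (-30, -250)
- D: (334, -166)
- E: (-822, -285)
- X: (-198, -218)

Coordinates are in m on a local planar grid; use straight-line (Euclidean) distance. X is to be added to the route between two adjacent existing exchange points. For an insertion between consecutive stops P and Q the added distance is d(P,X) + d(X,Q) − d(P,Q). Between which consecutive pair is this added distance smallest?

Added distance for inserting X between each consecutive pair:
A–B: 17.8 m
B–C: 89.0 m
C–D: 332.0 m
D–E: 0.0 m
Smallest added distance is 0.0 m, inserting between D and E.

between D and E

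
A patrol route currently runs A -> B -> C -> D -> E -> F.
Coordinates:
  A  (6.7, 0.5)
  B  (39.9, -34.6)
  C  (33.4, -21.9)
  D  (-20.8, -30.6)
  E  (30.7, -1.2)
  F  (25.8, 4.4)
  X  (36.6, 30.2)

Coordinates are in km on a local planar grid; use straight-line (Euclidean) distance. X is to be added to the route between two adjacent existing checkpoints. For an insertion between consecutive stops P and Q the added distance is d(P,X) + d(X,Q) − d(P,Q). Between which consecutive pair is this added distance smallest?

between E and F

Added distance for inserting X between each consecutive pair:
A–B: 58.7 km
B–C: 102.8 km
C–D: 80.9 km
D–E: 56.3 km
E–F: 52.5 km
Smallest added distance is 52.5 km, inserting between E and F.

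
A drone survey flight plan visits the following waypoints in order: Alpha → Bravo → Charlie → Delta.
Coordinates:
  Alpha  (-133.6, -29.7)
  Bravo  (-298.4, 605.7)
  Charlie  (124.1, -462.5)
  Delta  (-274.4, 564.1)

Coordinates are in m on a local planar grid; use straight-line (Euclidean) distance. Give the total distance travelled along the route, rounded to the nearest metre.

Leg distances:
Alpha→Bravo: 656.4 m  (cumulative 656.4 m)
Bravo→Charlie: 1148.7 m  (cumulative 1805.1 m)
Charlie→Delta: 1101.2 m  (cumulative 2906.4 m)
Total route length ≈ 2906 m.

2906 m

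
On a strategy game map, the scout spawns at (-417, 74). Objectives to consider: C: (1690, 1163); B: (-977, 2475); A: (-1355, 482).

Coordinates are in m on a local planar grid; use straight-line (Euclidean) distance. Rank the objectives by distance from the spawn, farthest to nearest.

B, C, A

Distance from the spawn at (-417, 74) to each:
B (-977, 2475): 2465.4 m
C (1690, 1163): 2371.8 m
A (-1355, 482): 1022.9 m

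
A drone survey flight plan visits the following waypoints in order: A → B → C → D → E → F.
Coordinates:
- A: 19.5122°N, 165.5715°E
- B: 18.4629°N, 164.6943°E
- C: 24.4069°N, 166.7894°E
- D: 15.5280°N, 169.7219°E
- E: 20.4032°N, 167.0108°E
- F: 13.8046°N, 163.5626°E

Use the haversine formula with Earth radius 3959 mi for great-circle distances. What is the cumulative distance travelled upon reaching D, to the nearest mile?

1167 mi

Leg distances:
A→B: 92.4 mi  (cumulative 92.4 mi)
B→C: 432.2 mi  (cumulative 524.7 mi)
C→D: 642.3 mi  (cumulative 1167.0 mi)
Cumulative distance at D ≈ 1167 mi.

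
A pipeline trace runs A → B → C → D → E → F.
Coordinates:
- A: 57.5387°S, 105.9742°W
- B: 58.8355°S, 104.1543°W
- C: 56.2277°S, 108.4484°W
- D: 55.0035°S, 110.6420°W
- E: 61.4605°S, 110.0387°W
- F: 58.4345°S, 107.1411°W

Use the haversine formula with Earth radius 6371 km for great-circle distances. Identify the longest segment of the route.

D–E

Leg distances:
A→B: 179.4 km
B→C: 386.9 km
C→D: 193.6 km
D→E: 718.8 km
E→F: 373.1 km
The longest leg is D–E at 718.8 km.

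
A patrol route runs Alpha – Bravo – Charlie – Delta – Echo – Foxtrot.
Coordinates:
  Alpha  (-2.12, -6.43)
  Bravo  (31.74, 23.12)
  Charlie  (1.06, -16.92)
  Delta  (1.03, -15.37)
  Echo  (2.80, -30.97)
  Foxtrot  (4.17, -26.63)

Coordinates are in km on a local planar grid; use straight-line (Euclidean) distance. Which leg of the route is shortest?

Charlie–Delta

Leg distances:
Alpha→Bravo: 44.9 km
Bravo→Charlie: 50.4 km
Charlie→Delta: 1.6 km
Delta→Echo: 15.7 km
Echo→Foxtrot: 4.6 km
The shortest leg is Charlie–Delta at 1.6 km.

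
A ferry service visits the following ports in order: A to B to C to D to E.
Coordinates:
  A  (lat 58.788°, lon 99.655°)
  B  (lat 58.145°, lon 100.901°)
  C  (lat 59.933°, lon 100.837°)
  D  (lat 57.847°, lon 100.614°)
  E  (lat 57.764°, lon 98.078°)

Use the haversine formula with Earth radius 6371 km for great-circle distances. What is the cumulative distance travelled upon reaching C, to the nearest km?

301 km

Leg distances:
A→B: 101.8 km  (cumulative 101.8 km)
B→C: 198.9 km  (cumulative 300.6 km)
Cumulative distance at C ≈ 301 km.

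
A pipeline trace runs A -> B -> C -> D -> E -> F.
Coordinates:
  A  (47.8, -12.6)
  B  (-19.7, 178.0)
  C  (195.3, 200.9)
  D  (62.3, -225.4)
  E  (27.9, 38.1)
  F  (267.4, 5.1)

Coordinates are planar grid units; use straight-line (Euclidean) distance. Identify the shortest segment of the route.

Leg distances:
A→B: 202.2
B→C: 216.2
C→D: 446.6
D→E: 265.7
E→F: 241.8
The shortest leg is A–B at 202.2.

A–B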